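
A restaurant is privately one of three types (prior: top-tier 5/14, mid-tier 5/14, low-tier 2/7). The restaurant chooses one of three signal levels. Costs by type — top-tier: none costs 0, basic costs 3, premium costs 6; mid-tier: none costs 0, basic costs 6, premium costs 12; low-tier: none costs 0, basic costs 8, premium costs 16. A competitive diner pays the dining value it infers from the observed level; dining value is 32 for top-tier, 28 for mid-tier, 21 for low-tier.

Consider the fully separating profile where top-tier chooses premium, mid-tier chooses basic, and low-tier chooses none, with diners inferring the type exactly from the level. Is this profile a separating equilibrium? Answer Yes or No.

Separating price premiums: premium → 32, basic → 28, none → 21.
top-tier (assigned premium): none: 21 − 0 = 21; basic: 28 − 3 = 25; premium: 32 − 6 = 26. top-tier stays.
mid-tier (assigned basic): none: 21 − 0 = 21; basic: 28 − 6 = 22; premium: 32 − 12 = 20. mid-tier stays.
low-tier (assigned none): none: 21 − 0 = 21; basic: 28 − 8 = 20; premium: 32 − 16 = 16. low-tier stays.
Every type prefers its assigned level; separation holds.

Yes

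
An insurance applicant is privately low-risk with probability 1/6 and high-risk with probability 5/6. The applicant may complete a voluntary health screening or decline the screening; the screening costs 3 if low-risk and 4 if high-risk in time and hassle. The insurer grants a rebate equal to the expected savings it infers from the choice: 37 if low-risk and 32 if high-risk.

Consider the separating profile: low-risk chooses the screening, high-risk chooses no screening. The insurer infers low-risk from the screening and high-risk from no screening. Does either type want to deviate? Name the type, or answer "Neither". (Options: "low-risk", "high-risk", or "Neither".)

high-risk

The screening pays 37; no screening pays 32.
low-risk: assigned the screening, nets 37 − 3 = 34; deviating to no screening nets 32.
high-risk: assigned no screening, nets 32; deviating to the screening nets 37 − 4 = 33.
The high-risk type gains 1 by deviating.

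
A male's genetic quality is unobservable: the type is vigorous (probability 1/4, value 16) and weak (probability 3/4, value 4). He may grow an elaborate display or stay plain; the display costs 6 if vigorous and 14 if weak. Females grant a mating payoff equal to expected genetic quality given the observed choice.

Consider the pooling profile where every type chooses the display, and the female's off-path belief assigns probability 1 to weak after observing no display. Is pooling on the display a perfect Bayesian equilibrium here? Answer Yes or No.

No

On path, the female holds the prior and pays 1/4·16 + 3/4·4 = 7. Off path (no display), believing weak, it pays 4.
vigorous: the display nets 7 − 6 = 1; no display nets 4. vigorous would deviate.
weak: the display nets 7 − 14 = -7; no display nets 4. weak would deviate.
A type deviates, so pooling fails.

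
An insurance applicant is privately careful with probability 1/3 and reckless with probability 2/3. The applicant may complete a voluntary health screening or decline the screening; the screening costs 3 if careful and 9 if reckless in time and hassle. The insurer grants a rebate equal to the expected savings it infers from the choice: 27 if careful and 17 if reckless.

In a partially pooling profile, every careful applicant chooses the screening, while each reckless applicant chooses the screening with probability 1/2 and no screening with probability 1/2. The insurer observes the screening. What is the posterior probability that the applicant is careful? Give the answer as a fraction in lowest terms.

1/2

P(the screening) = (1/3)·1 + (2/3)·(1/2) = 2/3.
By Bayes' rule, P(careful | the screening) = (1/3) / (2/3) = 1/2.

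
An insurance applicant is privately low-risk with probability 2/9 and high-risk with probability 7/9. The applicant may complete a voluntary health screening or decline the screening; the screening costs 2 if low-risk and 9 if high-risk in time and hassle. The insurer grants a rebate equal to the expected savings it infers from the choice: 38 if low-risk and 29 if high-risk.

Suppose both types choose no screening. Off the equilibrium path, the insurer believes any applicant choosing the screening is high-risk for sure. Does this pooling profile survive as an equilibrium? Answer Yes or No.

Yes

On path, the insurer holds the prior and pays 2/9·38 + 7/9·29 = 31. Off path (the screening), believing high-risk, it pays 29.
low-risk: no screening nets 31; the screening nets 29 − 2 = 27. low-risk stays.
high-risk: no screening nets 31; the screening nets 29 − 9 = 20. high-risk stays.
No type deviates, so pooling is sustained.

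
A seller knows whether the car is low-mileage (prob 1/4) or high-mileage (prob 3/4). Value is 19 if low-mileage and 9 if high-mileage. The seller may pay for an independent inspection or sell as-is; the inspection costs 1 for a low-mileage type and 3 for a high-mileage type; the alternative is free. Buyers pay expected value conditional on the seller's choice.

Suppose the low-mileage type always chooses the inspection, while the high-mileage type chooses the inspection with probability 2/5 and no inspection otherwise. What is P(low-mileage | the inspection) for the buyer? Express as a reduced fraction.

P(the inspection) = (1/4)·1 + (3/4)·(2/5) = 11/20.
By Bayes' rule, P(low-mileage | the inspection) = (1/4) / (11/20) = 5/11.

5/11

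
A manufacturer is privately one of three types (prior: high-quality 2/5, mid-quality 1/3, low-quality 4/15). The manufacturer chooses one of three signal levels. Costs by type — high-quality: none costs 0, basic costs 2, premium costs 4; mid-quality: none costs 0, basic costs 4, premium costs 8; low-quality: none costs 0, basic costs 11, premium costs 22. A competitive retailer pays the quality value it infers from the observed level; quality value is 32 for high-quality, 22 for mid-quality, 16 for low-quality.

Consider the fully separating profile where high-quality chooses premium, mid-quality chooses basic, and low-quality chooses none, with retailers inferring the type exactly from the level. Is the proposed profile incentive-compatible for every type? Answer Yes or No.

No

Separating prices: premium → 32, basic → 22, none → 16.
high-quality (assigned premium): none: 16 − 0 = 16; basic: 22 − 2 = 20; premium: 32 − 4 = 28. high-quality stays.
mid-quality (assigned basic): none: 16 − 0 = 16; basic: 22 − 4 = 18; premium: 32 − 8 = 24. mid-quality prefers premium.
low-quality (assigned none): none: 16 − 0 = 16; basic: 22 − 11 = 11; premium: 32 − 22 = 10. low-quality stays.
At least one type deviates; the separating profile fails.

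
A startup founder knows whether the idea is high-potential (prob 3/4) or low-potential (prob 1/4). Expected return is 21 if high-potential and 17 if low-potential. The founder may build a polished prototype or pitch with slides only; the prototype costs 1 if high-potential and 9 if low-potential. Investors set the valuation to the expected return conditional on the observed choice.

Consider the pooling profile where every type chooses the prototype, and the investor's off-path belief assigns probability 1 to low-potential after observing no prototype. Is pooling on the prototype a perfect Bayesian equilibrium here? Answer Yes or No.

On path, the investor holds the prior and pays 3/4·21 + 1/4·17 = 20. Off path (no prototype), believing low-potential, it pays 17.
high-potential: the prototype nets 20 − 1 = 19; no prototype nets 17. high-potential stays.
low-potential: the prototype nets 20 − 9 = 11; no prototype nets 17. low-potential would deviate.
A type deviates, so pooling fails.

No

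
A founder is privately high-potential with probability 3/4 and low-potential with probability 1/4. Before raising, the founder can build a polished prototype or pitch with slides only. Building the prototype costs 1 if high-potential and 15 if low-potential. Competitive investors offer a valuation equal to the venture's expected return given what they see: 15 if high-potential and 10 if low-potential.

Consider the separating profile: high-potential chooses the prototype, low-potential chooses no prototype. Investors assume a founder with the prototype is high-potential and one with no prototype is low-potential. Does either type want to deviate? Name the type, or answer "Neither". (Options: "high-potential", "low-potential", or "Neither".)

Neither

The prototype pays 15; no prototype pays 10.
high-potential: assigned the prototype, nets 15 − 1 = 14; deviating to no prototype nets 10.
low-potential: assigned no prototype, nets 10; deviating to the prototype nets 15 − 15 = 0.
Both types strictly prefer their assigned action; no profitable deviation.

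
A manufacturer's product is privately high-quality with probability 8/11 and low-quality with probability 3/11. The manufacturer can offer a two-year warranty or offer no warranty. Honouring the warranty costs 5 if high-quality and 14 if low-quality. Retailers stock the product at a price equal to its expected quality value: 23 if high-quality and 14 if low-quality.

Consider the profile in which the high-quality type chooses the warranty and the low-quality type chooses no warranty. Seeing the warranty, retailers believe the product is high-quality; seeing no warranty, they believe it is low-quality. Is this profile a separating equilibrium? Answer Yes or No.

Under these beliefs, the warranty earns price 23 and no warranty earns price 14.
high-quality: the warranty nets 23 − 5 = 18; no warranty nets 14. high-quality prefers the warranty.
low-quality: the warranty nets 23 − 14 = 9; no warranty nets 14. low-quality prefers no warranty.
Neither type deviates, so the separating profile is an equilibrium.

Yes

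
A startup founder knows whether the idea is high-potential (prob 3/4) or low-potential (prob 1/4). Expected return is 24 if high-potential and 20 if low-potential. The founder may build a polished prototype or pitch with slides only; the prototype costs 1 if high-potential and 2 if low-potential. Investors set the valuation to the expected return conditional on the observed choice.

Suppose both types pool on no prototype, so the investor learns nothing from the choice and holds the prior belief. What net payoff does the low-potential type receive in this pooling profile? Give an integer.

Pooled valuation = 3/4·24 + 1/4·20 = 23.
low-potential pays no cost for no prototype, so net payoff = 23.

23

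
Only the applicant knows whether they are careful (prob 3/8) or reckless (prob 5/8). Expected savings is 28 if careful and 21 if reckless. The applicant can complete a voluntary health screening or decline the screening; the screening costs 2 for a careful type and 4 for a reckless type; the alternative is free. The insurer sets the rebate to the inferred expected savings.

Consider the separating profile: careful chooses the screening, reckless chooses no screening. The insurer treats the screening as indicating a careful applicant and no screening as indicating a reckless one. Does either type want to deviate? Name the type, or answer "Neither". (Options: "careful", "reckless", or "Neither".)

reckless

The screening pays 28; no screening pays 21.
careful: assigned the screening, nets 28 − 2 = 26; deviating to no screening nets 21.
reckless: assigned no screening, nets 21; deviating to the screening nets 28 − 4 = 24.
The reckless type gains 3 by deviating.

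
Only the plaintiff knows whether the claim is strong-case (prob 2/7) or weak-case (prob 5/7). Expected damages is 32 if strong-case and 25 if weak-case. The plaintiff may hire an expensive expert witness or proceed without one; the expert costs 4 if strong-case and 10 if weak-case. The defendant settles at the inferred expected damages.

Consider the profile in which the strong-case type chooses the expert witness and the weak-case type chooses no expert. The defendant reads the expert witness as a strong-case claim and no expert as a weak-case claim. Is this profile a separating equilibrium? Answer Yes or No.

Yes

Under these beliefs, the expert witness earns settlement 32 and no expert earns settlement 25.
strong-case: the expert witness nets 32 − 4 = 28; no expert nets 25. strong-case prefers the expert witness.
weak-case: the expert witness nets 32 − 10 = 22; no expert nets 25. weak-case prefers no expert.
Neither type deviates, so the separating profile is an equilibrium.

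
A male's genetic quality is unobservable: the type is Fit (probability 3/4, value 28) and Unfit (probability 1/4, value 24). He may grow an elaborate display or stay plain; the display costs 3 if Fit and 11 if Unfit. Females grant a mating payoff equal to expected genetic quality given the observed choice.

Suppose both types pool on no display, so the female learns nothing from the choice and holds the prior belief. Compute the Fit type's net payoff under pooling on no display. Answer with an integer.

27

Pooled mating payoff = 3/4·28 + 1/4·24 = 27.
Fit pays no cost for no display, so net payoff = 27.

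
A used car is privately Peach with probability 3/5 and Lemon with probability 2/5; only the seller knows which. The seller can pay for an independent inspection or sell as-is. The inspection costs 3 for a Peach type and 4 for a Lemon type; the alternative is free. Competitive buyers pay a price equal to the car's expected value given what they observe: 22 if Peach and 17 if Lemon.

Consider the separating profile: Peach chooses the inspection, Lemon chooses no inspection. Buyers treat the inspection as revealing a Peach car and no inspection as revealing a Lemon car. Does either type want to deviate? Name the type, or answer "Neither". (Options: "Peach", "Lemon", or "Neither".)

Lemon

The inspection pays 22; no inspection pays 17.
Peach: assigned the inspection, nets 22 − 3 = 19; deviating to no inspection nets 17.
Lemon: assigned no inspection, nets 17; deviating to the inspection nets 22 − 4 = 18.
The Lemon type gains 1 by deviating.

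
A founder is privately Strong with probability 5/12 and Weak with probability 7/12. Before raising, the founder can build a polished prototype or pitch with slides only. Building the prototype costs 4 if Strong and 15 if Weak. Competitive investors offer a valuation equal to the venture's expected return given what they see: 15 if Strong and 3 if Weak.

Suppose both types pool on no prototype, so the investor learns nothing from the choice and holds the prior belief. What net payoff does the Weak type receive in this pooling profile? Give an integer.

Pooled valuation = 5/12·15 + 7/12·3 = 8.
Weak pays no cost for no prototype, so net payoff = 8.

8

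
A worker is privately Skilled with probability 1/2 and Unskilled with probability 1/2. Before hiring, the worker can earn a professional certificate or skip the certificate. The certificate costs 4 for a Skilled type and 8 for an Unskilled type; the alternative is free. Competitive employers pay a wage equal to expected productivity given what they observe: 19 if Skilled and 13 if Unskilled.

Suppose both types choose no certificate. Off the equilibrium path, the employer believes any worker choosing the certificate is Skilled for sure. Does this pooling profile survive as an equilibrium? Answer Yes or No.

Yes

On path, the employer holds the prior and pays 1/2·19 + 1/2·13 = 16. Off path (the certificate), believing Skilled, it pays 19.
Skilled: no certificate nets 16; the certificate nets 19 − 4 = 15. Skilled stays.
Unskilled: no certificate nets 16; the certificate nets 19 − 8 = 11. Unskilled stays.
No type deviates, so pooling is sustained.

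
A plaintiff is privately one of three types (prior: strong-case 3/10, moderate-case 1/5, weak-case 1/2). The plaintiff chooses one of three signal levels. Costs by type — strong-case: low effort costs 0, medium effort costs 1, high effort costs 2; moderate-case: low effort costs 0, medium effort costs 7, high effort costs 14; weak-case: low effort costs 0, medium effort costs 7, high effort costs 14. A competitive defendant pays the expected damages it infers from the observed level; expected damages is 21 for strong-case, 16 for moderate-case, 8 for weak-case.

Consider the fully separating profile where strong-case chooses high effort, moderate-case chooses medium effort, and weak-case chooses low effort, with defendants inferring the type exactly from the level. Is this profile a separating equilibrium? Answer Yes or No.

Separating settlements: high effort → 21, medium effort → 16, low effort → 8.
strong-case (assigned high effort): low effort: 8 − 0 = 8; medium effort: 16 − 1 = 15; high effort: 21 − 2 = 19. strong-case stays.
moderate-case (assigned medium effort): low effort: 8 − 0 = 8; medium effort: 16 − 7 = 9; high effort: 21 − 14 = 7. moderate-case stays.
weak-case (assigned low effort): low effort: 8 − 0 = 8; medium effort: 16 − 7 = 9; high effort: 21 − 14 = 7. weak-case prefers medium effort.
At least one type deviates; the separating profile fails.

No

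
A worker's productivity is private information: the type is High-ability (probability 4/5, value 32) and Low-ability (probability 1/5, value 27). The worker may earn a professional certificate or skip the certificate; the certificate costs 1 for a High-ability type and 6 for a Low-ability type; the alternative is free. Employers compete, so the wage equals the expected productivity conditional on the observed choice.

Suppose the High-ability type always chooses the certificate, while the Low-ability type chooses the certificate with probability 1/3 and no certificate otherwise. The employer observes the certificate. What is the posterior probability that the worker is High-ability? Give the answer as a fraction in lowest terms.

P(the certificate) = (4/5)·1 + (1/5)·(1/3) = 13/15.
By Bayes' rule, P(High-ability | the certificate) = (4/5) / (13/15) = 12/13.

12/13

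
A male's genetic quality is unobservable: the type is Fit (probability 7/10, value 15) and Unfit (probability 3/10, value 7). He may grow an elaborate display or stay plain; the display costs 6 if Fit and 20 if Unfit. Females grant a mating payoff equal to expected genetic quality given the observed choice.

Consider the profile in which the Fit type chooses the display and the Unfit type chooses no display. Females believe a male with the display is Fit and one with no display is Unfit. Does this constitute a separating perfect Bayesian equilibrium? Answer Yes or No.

Under these beliefs, the display earns mating payoff 15 and no display earns mating payoff 7.
Fit: the display nets 15 − 6 = 9; no display nets 7. Fit prefers the display.
Unfit: the display nets 15 − 20 = -5; no display nets 7. Unfit prefers no display.
Neither type deviates, so the separating profile is an equilibrium.

Yes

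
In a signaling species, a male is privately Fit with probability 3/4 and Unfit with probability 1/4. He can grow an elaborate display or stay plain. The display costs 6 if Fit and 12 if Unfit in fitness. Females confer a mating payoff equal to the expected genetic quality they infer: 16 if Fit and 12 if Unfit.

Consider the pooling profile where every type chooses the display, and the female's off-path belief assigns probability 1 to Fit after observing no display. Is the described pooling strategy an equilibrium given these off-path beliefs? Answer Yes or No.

On path, the female holds the prior and pays 3/4·16 + 1/4·12 = 15. Off path (no display), believing Fit, it pays 16.
Fit: the display nets 15 − 6 = 9; no display nets 16. Fit would deviate.
Unfit: the display nets 15 − 12 = 3; no display nets 16. Unfit would deviate.
A type deviates, so pooling fails.

No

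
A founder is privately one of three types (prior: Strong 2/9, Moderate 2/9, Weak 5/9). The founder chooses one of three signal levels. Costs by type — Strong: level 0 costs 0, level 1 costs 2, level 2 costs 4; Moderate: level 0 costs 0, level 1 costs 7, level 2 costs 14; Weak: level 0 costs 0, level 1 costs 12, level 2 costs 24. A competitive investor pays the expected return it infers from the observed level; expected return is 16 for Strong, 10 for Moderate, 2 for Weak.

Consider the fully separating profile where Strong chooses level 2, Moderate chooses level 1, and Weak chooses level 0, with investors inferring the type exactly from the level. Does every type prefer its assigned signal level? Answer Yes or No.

Yes

Separating valuations: level 2 → 16, level 1 → 10, level 0 → 2.
Strong (assigned level 2): level 0: 2 − 0 = 2; level 1: 10 − 2 = 8; level 2: 16 − 4 = 12. Strong stays.
Moderate (assigned level 1): level 0: 2 − 0 = 2; level 1: 10 − 7 = 3; level 2: 16 − 14 = 2. Moderate stays.
Weak (assigned level 0): level 0: 2 − 0 = 2; level 1: 10 − 12 = -2; level 2: 16 − 24 = -8. Weak stays.
Every type prefers its assigned level; separation holds.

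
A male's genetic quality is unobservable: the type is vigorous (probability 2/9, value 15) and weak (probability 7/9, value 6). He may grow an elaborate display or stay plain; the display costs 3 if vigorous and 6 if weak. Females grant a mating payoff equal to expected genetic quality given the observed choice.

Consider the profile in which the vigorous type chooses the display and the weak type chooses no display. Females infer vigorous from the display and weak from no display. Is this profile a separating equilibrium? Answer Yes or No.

No

Under these beliefs, the display earns mating payoff 15 and no display earns mating payoff 6.
vigorous: the display nets 15 − 3 = 12; no display nets 6. vigorous prefers the display.
weak: the display nets 15 − 6 = 9; no display nets 6. weak would deviate to the display.
weak has a profitable deviation, so the profile is not an equilibrium.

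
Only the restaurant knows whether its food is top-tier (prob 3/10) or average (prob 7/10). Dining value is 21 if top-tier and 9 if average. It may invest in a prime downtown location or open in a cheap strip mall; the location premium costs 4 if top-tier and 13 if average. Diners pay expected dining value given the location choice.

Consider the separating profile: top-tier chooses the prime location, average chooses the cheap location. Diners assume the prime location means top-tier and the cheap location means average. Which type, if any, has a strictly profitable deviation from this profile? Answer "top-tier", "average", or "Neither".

The prime location pays 21; the cheap location pays 9.
top-tier: assigned the prime location, nets 21 − 4 = 17; deviating to the cheap location nets 9.
average: assigned the cheap location, nets 9; deviating to the prime location nets 21 − 13 = 8.
Both types strictly prefer their assigned action; no profitable deviation.

Neither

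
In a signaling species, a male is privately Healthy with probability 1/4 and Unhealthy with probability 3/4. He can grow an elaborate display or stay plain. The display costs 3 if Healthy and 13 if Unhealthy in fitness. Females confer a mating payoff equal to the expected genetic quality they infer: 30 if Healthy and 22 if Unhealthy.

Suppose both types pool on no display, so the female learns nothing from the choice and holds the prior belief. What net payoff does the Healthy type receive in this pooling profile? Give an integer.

Pooled mating payoff = 1/4·30 + 3/4·22 = 24.
Healthy pays no cost for no display, so net payoff = 24.

24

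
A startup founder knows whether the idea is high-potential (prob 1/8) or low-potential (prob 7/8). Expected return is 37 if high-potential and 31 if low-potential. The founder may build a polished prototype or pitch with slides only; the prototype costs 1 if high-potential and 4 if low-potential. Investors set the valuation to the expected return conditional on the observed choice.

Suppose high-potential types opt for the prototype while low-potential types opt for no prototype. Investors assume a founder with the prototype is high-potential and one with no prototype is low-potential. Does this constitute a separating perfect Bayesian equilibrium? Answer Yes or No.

No

Under these beliefs, the prototype earns valuation 37 and no prototype earns valuation 31.
high-potential: the prototype nets 37 − 1 = 36; no prototype nets 31. high-potential prefers the prototype.
low-potential: the prototype nets 37 − 4 = 33; no prototype nets 31. low-potential would deviate to the prototype.
low-potential has a profitable deviation, so the profile is not an equilibrium.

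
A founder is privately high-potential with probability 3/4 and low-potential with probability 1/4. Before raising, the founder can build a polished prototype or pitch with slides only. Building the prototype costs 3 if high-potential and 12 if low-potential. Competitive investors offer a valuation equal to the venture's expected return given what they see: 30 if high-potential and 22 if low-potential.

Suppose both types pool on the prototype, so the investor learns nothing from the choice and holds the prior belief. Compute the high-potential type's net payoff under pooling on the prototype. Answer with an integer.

25

Pooled valuation = 3/4·30 + 1/4·22 = 28.
high-potential pays cost 3 for the prototype, so net payoff = 28 − 3 = 25.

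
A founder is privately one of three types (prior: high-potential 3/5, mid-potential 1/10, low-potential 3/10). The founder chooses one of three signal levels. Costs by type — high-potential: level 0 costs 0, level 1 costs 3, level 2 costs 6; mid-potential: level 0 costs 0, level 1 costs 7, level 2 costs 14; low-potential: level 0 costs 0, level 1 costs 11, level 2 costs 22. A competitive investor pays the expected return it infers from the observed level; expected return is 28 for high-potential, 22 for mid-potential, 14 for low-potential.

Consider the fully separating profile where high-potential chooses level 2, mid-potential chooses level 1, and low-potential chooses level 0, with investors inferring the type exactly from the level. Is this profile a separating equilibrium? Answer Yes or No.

Yes

Separating valuations: level 2 → 28, level 1 → 22, level 0 → 14.
high-potential (assigned level 2): level 0: 14 − 0 = 14; level 1: 22 − 3 = 19; level 2: 28 − 6 = 22. high-potential stays.
mid-potential (assigned level 1): level 0: 14 − 0 = 14; level 1: 22 − 7 = 15; level 2: 28 − 14 = 14. mid-potential stays.
low-potential (assigned level 0): level 0: 14 − 0 = 14; level 1: 22 − 11 = 11; level 2: 28 − 22 = 6. low-potential stays.
Every type prefers its assigned level; separation holds.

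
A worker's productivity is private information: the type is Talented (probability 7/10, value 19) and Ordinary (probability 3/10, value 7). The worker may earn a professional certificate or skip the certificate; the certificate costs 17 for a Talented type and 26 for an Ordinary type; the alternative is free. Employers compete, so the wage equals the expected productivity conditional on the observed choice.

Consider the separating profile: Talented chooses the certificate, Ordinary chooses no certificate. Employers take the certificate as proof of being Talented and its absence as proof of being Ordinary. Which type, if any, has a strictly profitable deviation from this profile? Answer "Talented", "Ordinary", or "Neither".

Talented

The certificate pays 19; no certificate pays 7.
Talented: assigned the certificate, nets 19 − 17 = 2; deviating to no certificate nets 7.
Ordinary: assigned no certificate, nets 7; deviating to the certificate nets 19 − 26 = -7.
The Talented type gains 5 by deviating.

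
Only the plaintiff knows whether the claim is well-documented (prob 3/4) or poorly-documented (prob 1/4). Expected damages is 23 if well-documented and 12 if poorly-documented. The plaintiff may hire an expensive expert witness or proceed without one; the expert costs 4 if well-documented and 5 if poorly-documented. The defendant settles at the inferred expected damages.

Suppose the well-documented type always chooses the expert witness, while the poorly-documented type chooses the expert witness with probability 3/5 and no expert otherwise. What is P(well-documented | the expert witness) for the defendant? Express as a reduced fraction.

5/6

P(the expert witness) = (3/4)·1 + (1/4)·(3/5) = 9/10.
By Bayes' rule, P(well-documented | the expert witness) = (3/4) / (9/10) = 5/6.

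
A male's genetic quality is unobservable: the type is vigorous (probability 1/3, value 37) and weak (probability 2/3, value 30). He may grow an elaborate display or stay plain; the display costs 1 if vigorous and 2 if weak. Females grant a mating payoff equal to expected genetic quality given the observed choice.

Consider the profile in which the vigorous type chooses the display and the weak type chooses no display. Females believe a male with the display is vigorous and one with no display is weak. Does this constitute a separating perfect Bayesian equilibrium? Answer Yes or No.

Under these beliefs, the display earns mating payoff 37 and no display earns mating payoff 30.
vigorous: the display nets 37 − 1 = 36; no display nets 30. vigorous prefers the display.
weak: the display nets 37 − 2 = 35; no display nets 30. weak would deviate to the display.
weak has a profitable deviation, so the profile is not an equilibrium.

No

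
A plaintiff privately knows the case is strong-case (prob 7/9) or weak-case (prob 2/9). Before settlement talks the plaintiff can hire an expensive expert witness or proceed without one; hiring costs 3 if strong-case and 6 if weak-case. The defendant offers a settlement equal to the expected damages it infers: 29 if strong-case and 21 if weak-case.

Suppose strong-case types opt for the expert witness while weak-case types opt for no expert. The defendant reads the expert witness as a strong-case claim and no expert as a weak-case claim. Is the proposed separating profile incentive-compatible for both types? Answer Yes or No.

No

Under these beliefs, the expert witness earns settlement 29 and no expert earns settlement 21.
strong-case: the expert witness nets 29 − 3 = 26; no expert nets 21. strong-case prefers the expert witness.
weak-case: the expert witness nets 29 − 6 = 23; no expert nets 21. weak-case would deviate to the expert witness.
weak-case has a profitable deviation, so the profile is not an equilibrium.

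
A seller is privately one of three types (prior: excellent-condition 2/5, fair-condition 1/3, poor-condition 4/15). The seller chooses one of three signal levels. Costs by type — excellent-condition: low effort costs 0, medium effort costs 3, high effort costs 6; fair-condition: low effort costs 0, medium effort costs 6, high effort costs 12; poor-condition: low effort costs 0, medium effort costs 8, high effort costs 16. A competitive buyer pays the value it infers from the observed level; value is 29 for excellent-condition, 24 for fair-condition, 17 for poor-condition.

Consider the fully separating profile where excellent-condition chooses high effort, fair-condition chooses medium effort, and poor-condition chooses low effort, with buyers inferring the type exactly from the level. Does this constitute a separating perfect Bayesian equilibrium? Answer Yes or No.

Separating prices: high effort → 29, medium effort → 24, low effort → 17.
excellent-condition (assigned high effort): low effort: 17 − 0 = 17; medium effort: 24 − 3 = 21; high effort: 29 − 6 = 23. excellent-condition stays.
fair-condition (assigned medium effort): low effort: 17 − 0 = 17; medium effort: 24 − 6 = 18; high effort: 29 − 12 = 17. fair-condition stays.
poor-condition (assigned low effort): low effort: 17 − 0 = 17; medium effort: 24 − 8 = 16; high effort: 29 − 16 = 13. poor-condition stays.
Every type prefers its assigned level; separation holds.

Yes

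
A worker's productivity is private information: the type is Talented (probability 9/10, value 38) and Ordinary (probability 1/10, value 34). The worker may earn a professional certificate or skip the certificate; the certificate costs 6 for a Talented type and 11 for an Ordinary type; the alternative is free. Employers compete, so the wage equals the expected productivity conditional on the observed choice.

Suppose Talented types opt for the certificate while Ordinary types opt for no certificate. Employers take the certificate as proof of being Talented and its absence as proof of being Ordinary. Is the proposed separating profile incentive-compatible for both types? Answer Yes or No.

Under these beliefs, the certificate earns wage 38 and no certificate earns wage 34.
Talented: the certificate nets 38 − 6 = 32; no certificate nets 34. Talented would deviate to no certificate.
Ordinary: the certificate nets 38 − 11 = 27; no certificate nets 34. Ordinary prefers no certificate.
Talented has a profitable deviation, so the profile is not an equilibrium.

No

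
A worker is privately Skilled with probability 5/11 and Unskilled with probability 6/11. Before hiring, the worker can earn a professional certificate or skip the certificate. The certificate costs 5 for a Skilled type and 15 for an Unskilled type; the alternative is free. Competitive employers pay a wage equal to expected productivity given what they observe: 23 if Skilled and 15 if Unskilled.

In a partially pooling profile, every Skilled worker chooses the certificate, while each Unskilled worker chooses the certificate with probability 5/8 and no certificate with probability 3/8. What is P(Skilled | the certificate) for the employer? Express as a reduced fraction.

4/7

P(the certificate) = (5/11)·1 + (6/11)·(5/8) = 35/44.
By Bayes' rule, P(Skilled | the certificate) = (5/11) / (35/44) = 4/7.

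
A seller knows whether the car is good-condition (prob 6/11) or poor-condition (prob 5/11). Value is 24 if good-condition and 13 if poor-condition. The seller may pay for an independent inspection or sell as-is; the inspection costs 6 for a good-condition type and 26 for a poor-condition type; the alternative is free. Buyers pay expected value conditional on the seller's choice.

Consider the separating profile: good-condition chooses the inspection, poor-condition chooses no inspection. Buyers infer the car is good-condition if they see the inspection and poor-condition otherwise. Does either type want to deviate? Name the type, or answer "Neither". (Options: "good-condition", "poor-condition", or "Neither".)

Neither

The inspection pays 24; no inspection pays 13.
good-condition: assigned the inspection, nets 24 − 6 = 18; deviating to no inspection nets 13.
poor-condition: assigned no inspection, nets 13; deviating to the inspection nets 24 − 26 = -2.
Both types strictly prefer their assigned action; no profitable deviation.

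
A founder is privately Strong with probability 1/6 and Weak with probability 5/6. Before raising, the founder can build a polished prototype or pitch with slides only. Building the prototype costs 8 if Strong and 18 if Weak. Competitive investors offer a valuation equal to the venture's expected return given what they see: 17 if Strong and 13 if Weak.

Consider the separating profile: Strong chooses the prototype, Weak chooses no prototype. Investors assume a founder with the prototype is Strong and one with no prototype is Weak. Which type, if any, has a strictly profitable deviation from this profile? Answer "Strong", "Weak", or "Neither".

The prototype pays 17; no prototype pays 13.
Strong: assigned the prototype, nets 17 − 8 = 9; deviating to no prototype nets 13.
Weak: assigned no prototype, nets 13; deviating to the prototype nets 17 − 18 = -1.
The Strong type gains 4 by deviating.

Strong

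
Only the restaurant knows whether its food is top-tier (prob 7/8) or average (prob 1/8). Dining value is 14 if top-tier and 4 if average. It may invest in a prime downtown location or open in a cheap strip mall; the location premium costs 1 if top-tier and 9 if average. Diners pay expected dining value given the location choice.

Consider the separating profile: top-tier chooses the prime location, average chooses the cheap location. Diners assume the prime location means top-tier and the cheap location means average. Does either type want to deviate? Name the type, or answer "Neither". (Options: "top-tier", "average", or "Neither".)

average

The prime location pays 14; the cheap location pays 4.
top-tier: assigned the prime location, nets 14 − 1 = 13; deviating to the cheap location nets 4.
average: assigned the cheap location, nets 4; deviating to the prime location nets 14 − 9 = 5.
The average type gains 1 by deviating.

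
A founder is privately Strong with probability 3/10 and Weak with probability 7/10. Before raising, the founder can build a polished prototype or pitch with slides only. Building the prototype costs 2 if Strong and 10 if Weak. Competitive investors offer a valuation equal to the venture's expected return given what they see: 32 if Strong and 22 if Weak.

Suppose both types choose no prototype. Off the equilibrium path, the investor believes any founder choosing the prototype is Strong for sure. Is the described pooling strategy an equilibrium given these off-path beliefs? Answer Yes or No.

On path, the investor holds the prior and pays 3/10·32 + 7/10·22 = 25. Off path (the prototype), believing Strong, it pays 32.
Strong: no prototype nets 25; the prototype nets 32 − 2 = 30. Strong would deviate.
Weak: no prototype nets 25; the prototype nets 32 − 10 = 22. Weak stays.
A type deviates, so pooling fails.

No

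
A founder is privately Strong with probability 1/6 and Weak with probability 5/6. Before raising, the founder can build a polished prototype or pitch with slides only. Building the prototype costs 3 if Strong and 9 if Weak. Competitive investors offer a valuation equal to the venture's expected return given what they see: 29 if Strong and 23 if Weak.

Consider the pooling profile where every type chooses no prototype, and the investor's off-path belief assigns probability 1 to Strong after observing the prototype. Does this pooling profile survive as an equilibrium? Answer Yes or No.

No

On path, the investor holds the prior and pays 1/6·29 + 5/6·23 = 24. Off path (the prototype), believing Strong, it pays 29.
Strong: no prototype nets 24; the prototype nets 29 − 3 = 26. Strong would deviate.
Weak: no prototype nets 24; the prototype nets 29 − 9 = 20. Weak stays.
A type deviates, so pooling fails.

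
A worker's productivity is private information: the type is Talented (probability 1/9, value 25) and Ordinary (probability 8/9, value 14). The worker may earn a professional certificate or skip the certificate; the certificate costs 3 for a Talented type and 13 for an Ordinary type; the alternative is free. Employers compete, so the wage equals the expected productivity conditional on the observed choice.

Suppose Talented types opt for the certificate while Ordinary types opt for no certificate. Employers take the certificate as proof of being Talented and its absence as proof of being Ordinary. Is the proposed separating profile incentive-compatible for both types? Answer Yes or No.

Yes

Under these beliefs, the certificate earns wage 25 and no certificate earns wage 14.
Talented: the certificate nets 25 − 3 = 22; no certificate nets 14. Talented prefers the certificate.
Ordinary: the certificate nets 25 − 13 = 12; no certificate nets 14. Ordinary prefers no certificate.
Neither type deviates, so the separating profile is an equilibrium.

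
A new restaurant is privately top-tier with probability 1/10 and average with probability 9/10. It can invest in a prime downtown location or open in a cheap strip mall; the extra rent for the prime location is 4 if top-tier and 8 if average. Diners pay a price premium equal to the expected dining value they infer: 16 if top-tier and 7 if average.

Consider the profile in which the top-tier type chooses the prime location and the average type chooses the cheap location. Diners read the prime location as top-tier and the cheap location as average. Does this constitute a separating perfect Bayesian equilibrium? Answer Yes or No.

No

Under these beliefs, the prime location earns price premium 16 and the cheap location earns price premium 7.
top-tier: the prime location nets 16 − 4 = 12; the cheap location nets 7. top-tier prefers the prime location.
average: the prime location nets 16 − 8 = 8; the cheap location nets 7. average would deviate to the prime location.
average has a profitable deviation, so the profile is not an equilibrium.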